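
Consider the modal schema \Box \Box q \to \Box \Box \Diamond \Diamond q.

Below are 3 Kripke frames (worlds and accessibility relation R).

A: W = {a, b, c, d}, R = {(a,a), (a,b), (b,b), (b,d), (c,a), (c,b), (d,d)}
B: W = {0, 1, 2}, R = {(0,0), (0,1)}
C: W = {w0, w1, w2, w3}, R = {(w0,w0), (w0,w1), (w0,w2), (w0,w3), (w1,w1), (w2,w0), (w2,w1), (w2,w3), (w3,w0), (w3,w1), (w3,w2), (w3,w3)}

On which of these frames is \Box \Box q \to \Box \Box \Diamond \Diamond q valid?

A, C

The schema corresponds to a generalized confluence (Geach) condition: \forall x \forall z (x R^2 z \to \exists w (x R^2 w \wedge z R^2 w)).
A: holds.
B: fails — 0R²1 but no w with 0R²w and 1R²w.
C: holds.
Valid on: A, C.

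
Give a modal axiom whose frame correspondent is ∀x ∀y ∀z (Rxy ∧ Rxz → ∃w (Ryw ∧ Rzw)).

A defining formula is ◇□r → □◇r (the .2 axiom).

◇□r → □◇r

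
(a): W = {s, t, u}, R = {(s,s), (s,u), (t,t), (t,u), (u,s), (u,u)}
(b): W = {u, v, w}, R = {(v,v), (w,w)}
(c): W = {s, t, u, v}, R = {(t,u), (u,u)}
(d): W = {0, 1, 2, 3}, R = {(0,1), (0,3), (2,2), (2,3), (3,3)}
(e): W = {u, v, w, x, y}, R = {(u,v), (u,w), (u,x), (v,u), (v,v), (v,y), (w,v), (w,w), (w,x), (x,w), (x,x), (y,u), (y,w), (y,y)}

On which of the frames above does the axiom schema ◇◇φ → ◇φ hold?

The schema corresponds to transitivity: ∀x ∀y ∀z (Rxy ∧ Ryz → Rxz).
(a): fails — Rtu and Rus but not Rts.
(b): condition met.
(c): condition met.
(d): condition met.
(e): fails — Ruv and Rvu but not Ruu.
Valid on: (b), (c), (d).

(b), (c), (d)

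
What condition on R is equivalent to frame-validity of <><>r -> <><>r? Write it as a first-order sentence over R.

This is a Sahlqvist (Geach-type) schema ◇^2□^0r → □^0◇^2r.
Minimal-valuation argument: fix x; take any y with xR^2y and any z with xR^0z. Set V(r) to the set of worlds R-reachable from y in exactly 0 steps. Then □^0r holds at y, so the antecedent holds at x; validity forces ◇^2r at z, giving a w with zR^2w and yR^0w.
First-order correspondent: forall x forall y (x R^2 y -> exists w (y = w & x R^2 w)).

forall x forall y (x R^2 y -> exists w (y = w & x R^2 w))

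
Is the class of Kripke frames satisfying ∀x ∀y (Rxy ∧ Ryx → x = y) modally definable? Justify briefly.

If a class were modally definable it would be closed under surjective bounded morphisms (Goldblatt–Thomason).
The 4-cycle (worlds s,t,u,v with s→t→u→v→s) is antisymmetric. Sending even-indexed worlds to s and odd-indexed worlds to t is a surjective bounded morphism onto the two-world frame with s↔t, which is not antisymmetric.
So no modal formula (or set of formulas) defines exactly the antisymmetric frames.

No — not modally definable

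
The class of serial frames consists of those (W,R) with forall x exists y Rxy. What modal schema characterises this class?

□p → ◇p

This is seriality; the standard corresponding axiom is D: □p → ◇p.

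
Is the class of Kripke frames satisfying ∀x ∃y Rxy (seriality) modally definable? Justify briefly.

Yes: it is seriality, defined by the D schema □q → ◇q.
Suppose □q→◇q is valid. At any x set V(q)=W. Then □q at x, so ◇q at x, so x has a successor.

Yes — defined by □q → ◇q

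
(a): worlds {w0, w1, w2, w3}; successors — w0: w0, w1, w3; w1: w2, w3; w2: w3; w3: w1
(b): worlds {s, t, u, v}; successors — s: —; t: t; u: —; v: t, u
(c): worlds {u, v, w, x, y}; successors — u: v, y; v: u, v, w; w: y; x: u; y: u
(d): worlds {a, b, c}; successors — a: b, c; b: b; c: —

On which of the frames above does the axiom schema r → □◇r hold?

none

Frame correspondent (Sahlqvist): ∀x ∀y (Rxy → Ryx) — i.e. symmetry.
(a): fails — Rw1w2 but not Rw2w1.
(b): fails — Rvt but not Rtv.
(c): fails — Rvw but not Rwv.
(d): fails — Rac but not Rca.
Valid on no frame.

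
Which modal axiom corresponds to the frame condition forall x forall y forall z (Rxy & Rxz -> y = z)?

◇r → □r

The condition is partial functionality. The CD schema ◇r → □r defines it.
Suppose ◇r→□r is valid. Take Rxy, Rxz and set V(r)={y}. Then ◇r at x, so □r at x, so r at z, i.e. z=y.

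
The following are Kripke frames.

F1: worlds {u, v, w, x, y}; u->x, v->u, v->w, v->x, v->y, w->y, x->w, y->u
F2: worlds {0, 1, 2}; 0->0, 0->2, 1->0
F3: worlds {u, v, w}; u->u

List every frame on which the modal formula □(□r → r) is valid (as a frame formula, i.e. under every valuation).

The schema corresponds to shift-reflexivity: ∀x ∀y (Rxy → Ryy).
F1: fails — Rxw but not Rww.
F2: fails — R02 but not R22.
F3: ✓.

F3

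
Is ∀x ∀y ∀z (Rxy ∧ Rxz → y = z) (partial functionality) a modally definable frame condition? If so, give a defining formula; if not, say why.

Yes, by ◇p → □p

The condition is partial functionality. A defining modal formula is ◇p → □p.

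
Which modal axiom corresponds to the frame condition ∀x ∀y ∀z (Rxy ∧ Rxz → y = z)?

This is partial functionality; the standard corresponding axiom is CD: ◇ψ → □ψ.

◇ψ → □ψ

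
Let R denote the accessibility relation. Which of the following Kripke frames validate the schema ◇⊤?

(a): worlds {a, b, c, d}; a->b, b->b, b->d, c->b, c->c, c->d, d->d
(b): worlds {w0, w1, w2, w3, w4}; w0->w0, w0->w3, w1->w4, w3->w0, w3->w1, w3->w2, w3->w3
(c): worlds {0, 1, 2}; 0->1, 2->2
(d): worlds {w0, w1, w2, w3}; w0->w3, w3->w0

The schema corresponds to seriality: ∀x ∃y Rxy.
(a): condition met.
(b): fails — world w2 has no successor.
(c): fails — world 1 has no successor.
(d): fails — world w1 has no successor.
Valid on: (a).

(a)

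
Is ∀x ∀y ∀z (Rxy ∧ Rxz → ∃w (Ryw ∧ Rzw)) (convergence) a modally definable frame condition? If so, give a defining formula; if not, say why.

Yes: it is convergence, defined by the .2 schema ◇□p → □◇p.
Suppose ◇□p→□◇p is valid. Take Rxy, Rxz and set V(p)={w : Ryw}. Then □p at y so ◇□p at x, so □◇p at x, so ◇p at z, giving w with Rzw and Ryw.

Definable; ◇□p → □◇p defines it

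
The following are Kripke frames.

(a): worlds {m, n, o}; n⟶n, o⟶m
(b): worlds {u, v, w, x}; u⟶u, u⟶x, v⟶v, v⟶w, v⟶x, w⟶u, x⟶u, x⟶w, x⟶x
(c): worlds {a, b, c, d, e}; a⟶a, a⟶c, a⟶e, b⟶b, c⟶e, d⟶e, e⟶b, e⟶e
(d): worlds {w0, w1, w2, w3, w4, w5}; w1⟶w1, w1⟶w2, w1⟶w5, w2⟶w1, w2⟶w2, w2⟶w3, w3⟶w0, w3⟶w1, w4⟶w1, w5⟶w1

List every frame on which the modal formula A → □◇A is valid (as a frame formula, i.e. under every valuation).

none

The schema corresponds to symmetry: ∀x ∀y (Rxy → Ryx).
(a): fails — Rom but not Rmo.
(b): fails — Rxw but not Rwx.
(c): fails — Rde but not Red.
(d): fails — Rw3w1 but not Rw1w3.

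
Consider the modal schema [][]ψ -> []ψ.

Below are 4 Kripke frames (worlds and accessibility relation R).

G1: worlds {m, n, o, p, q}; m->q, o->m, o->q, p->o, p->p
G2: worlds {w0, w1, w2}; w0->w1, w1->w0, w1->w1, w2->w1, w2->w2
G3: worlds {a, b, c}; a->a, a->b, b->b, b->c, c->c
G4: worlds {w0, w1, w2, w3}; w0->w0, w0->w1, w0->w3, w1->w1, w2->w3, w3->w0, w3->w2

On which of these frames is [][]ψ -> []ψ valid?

Frame correspondent (Sahlqvist): forall x forall y (Rxy -> exists z (Rxz & Rzy)) — i.e. density.
G1: fails — Rom but no z with Roz and Rzm.
G2: satisfies the condition.
G3: satisfies the condition.
G4: fails — Rw3w2 but no z with Rw3z and Rzw2.

G2, G3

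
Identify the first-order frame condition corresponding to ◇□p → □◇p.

This schema is the .2 axiom.
It corresponds to convergence: ∀x ∀y ∀z (Rxy ∧ Rxz → ∃w (Ryw ∧ Rzw)).

convergence: ∀x ∀y ∀z (Rxy ∧ Rxz → ∃w (Ryw ∧ Rzw))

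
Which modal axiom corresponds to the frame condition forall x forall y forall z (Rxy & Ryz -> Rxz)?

□r → □□r

The condition is transitivity. The 4 schema □r → □□r defines it.
Suppose □r→□□r is valid. Take Rxy, Ryz and set V(r)={w : Rxw}. Then □r at x, so □□r at x, so □r at y, so r at z, i.e. Rxz.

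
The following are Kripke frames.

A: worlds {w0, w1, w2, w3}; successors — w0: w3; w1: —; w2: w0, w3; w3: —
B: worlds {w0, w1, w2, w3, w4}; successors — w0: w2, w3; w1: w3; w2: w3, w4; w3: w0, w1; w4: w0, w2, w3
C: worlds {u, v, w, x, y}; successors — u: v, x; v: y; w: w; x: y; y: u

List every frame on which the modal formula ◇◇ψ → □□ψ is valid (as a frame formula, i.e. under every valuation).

A

This is the axiom for a generalized confluence (Geach) condition; its first-order frame correspondent is ∀x ∀y ∀z ((xR²y ∧ xR²z) → ∃w (y = w ∧ z = w)).
A: condition met.
B: fails — w0R²w0, w0R²w1 but w0 ≠ w1.
C: fails — yR²v, yR²x but v ≠ x.
Valid on: A.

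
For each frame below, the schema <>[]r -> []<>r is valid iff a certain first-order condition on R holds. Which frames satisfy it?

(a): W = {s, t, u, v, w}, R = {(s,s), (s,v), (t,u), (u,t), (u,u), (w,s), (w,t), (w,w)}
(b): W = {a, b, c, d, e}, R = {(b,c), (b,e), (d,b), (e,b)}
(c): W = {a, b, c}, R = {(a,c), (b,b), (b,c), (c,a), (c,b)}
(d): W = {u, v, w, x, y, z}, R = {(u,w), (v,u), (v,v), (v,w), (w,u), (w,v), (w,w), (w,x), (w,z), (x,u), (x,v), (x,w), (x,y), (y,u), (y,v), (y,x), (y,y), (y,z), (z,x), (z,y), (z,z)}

(c)

This is the axiom for convergence; its first-order frame correspondent is forall x forall y forall z (Rxy & Rxz -> exists w (Ryw & Rzw)).
(a): fails — Rsv and Rsv but v and v have no common successor.
(b): fails — Rbc and Rbc but c and c have no common successor.
(c): satisfies the condition.
(d): fails — Rwv and Rwz but v and z have no common successor.
Valid on: (c).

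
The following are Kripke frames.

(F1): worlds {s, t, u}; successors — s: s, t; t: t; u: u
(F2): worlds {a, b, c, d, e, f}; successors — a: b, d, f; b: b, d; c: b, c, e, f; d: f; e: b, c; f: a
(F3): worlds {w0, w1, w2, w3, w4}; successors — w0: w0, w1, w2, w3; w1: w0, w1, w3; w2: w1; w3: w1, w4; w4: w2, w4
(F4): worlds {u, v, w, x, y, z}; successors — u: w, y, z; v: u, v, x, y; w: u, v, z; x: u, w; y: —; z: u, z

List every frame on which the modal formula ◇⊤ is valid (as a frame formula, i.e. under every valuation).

Frame correspondent (Sahlqvist): ∀x ∃y Rxy — i.e. seriality.
(F1): ✓.
(F2): ✓.
(F3): ✓.
(F4): fails — world y has no successor.
Valid on: (F1), (F2), (F3).

(F1), (F2), (F3)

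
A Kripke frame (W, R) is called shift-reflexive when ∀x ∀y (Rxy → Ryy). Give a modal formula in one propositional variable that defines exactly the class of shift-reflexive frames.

A defining formula is □(□s → s) (the T□ axiom).
Suppose □(□s→s) is valid. Take Rxy and set V(s)={w : Ryw}. Then at y, □s holds; since □(□s→s) at x, □s→s at y, so s at y, i.e. Ryy.

□(□s → s)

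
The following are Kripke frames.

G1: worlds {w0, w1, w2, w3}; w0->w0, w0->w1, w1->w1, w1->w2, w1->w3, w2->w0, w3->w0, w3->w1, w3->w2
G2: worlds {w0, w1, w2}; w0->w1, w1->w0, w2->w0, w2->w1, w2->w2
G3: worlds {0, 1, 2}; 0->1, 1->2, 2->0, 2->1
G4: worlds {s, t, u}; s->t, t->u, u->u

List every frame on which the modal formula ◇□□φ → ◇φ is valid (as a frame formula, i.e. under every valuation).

This is the axiom for a generalized confluence (Geach) condition; its first-order frame correspondent is ∀x ∀y (xRy → ∃w (yR²w ∧ xRw)).
G1: satisfies the condition.
G2: satisfies the condition.
G3: fails — 2R0 but no w with 0R²w and 2Rw.
G4: fails — sRt but no w with tR²w and sRw.
Valid on: G1, G2.

G1, G2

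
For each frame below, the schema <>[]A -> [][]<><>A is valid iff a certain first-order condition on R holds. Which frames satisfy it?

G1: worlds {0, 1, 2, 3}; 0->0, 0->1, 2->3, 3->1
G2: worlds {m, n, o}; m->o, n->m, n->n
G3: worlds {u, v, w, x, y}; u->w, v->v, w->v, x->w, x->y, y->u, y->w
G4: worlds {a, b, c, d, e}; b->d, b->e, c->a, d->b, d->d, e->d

G4

Frame correspondent (Sahlqvist): forall x forall y forall z ((xRy & x R^2 z) -> exists w (yRw & z R^2 w)) — i.e. a generalized confluence (Geach) condition.
G1: fails — 0R0, 0R²1 but no w with 0Rw and 1R²w.
G2: fails — nRm, nR²m but no w with mRw and mR²w.
G3: fails — xRy, xR²u but no t with yRt and uR²t.
G4: holds.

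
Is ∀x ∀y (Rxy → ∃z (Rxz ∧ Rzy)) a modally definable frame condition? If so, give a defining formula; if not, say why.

Yes, by □□p → □p

Yes: it is density, defined by the C4 schema □□p → □p.
Suppose □□p→□p is valid. Take Rxy and set V(p)={w : xR²w}. Then □□p at x, so □p at x, so p at y, i.e. ∃z(Rxz∧Rzy).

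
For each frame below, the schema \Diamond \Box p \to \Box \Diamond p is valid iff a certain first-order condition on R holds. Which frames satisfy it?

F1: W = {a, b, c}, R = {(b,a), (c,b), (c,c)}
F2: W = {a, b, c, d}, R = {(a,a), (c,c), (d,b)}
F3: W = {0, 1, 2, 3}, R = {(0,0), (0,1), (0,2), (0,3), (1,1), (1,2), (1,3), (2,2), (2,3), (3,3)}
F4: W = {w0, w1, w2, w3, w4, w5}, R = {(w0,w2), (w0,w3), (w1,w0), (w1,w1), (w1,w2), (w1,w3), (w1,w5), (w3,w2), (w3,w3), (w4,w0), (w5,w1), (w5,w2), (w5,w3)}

This is the axiom for convergence; its first-order frame correspondent is \forall x \forall y \forall z (Rxy \wedge Rxz \to \exists w (Ryw \wedge Rzw)).
F1: fails — Rba and Rba but a and a have no common successor.
F2: fails — Rdb and Rdb but b and b have no common successor.
F3: ✓.
F4: fails — Rw0w2 and Rw0w2 but w2 and w2 have no common successor.
Valid on: F3.

F3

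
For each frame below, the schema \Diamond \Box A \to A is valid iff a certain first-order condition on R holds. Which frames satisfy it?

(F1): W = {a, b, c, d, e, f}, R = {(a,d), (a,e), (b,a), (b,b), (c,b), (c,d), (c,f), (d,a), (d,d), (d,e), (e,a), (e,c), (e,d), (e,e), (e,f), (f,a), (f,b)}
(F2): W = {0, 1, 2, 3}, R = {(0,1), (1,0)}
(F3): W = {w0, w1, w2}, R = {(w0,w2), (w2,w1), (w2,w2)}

(F2)

The schema corresponds to symmetry: \forall x \forall y (Rxy \to Ryx).
(F1): fails — Rcd but not Rdc.
(F2): holds.
(F3): fails — Rw0w2 but not Rw2w0.
Valid on: (F2).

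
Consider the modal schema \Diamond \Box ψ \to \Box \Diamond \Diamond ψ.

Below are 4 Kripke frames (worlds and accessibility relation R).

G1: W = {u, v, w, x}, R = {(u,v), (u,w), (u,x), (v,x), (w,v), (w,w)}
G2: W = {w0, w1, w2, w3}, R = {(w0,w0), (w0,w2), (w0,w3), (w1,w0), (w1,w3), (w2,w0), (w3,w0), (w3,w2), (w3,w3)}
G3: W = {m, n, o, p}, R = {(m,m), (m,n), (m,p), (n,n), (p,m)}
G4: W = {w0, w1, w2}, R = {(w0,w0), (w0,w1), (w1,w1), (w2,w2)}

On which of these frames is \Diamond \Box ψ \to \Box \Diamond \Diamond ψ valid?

G2, G4

This is the axiom for a generalized confluence (Geach) condition; its first-order frame correspondent is \forall x \forall y \forall z ((xRy \wedge xRz) \to \exists w (yRw \wedge z R^2 w)).
G1: fails — uRv, uRv but no t with vRt and vR²t.
G2: satisfies the condition.
G3: fails — mRp, mRn but no w with pRw and nR²w.
G4: satisfies the condition.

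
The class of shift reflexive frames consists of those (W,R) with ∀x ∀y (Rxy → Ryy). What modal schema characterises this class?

A defining formula is □(□ψ → ψ) (the T□ axiom).
Suppose □(□ψ→ψ) is valid. Take Rxy and set V(ψ)={w : Ryw}. Then at y, □ψ holds; since □(□ψ→ψ) at x, □ψ→ψ at y, so ψ at y, i.e. Ryy.

□(□ψ → ψ)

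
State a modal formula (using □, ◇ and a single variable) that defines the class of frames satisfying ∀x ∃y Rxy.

A defining formula is □q → ◇q (the D axiom).
Suppose □q→◇q is valid. At any x set V(q)=W. Then □q at x, so ◇q at x, so x has a successor.

□q → ◇q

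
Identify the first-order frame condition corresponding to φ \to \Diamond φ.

reflexivity

This is frame-equivalent to □φ → φ (substitute ¬φ for φ and contrapose).
Suppose □φ→φ is valid. At any x set V(φ)={w : Rxw}. Then □φ holds at x, so φ holds at x, i.e. Rxx.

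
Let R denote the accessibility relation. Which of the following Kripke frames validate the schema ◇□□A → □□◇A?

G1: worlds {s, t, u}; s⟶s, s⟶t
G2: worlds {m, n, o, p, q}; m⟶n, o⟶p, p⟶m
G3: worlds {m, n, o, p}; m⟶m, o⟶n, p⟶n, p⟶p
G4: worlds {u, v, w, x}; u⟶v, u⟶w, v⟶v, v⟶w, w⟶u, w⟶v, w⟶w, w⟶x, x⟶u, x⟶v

G4

Frame correspondent (Sahlqvist): ∀x ∀y ∀z ((xRy ∧ xR²z) → ∃w (yR²w ∧ zRw)) — i.e. a generalized confluence (Geach) condition.
G1: fails — sRs, sR²t but no w with sR²w and tRw.
G2: fails — pRm, pR²n but no w with mR²w and nRw.
G3: fails — pRn, pR²n but no w with nR²w and nRw.
G4: ✓.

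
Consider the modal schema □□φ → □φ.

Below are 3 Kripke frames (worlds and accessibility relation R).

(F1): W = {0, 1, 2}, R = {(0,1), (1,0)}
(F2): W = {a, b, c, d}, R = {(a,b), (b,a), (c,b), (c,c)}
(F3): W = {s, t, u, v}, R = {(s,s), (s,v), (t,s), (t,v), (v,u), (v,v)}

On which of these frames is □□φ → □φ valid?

The schema corresponds to density: ∀x ∀y (Rxy → ∃z (Rxz ∧ Rzy)).
(F1): fails — R01 but no z with R0z and Rz1.
(F2): fails — Rab but no z with Raz and Rzb.
(F3): ✓.
Valid on: (F3).

(F3)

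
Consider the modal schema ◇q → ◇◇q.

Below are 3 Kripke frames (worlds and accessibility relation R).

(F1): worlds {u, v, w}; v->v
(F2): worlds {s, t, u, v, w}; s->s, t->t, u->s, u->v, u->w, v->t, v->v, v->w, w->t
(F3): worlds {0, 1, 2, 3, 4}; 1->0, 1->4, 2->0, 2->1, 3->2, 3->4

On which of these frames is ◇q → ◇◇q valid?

(F1), (F2)

The schema corresponds to a generalized confluence (Geach) condition: ∀x ∀y (xRy → ∃w (y = w ∧ xR²w)).
(F1): condition met.
(F2): condition met.
(F3): fails — 1R0 but no w with 0=w and 1R²w.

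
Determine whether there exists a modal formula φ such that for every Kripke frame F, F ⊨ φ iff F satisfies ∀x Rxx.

Yes, by □r → r

This is a Sahlqvist condition; the T axiom □r → r defines it.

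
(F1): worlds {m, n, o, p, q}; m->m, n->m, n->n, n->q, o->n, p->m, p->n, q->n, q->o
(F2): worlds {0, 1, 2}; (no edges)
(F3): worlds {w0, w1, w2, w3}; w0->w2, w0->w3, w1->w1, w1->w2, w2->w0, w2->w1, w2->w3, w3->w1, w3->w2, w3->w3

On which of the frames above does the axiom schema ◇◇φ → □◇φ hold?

The schema corresponds to a generalized confluence (Geach) condition: ∀x ∀y ∀z ((xR²y ∧ xRz) → ∃w (y = w ∧ zRw)).
(F1): fails — nR²m, nRq but no w with m=w and qRw.
(F2): ✓.
(F3): fails — w0R²w0, w0Rw3 but no w with w0=w and w3Rw.
Valid on: (F2).

(F2)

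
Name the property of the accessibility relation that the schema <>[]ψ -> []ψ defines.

the Euclidean property

Equivalently (dual form): ◇ψ → □◇ψ.
Suppose ◇ψ→□◇ψ is valid. Take Rxy, Rxz and set V(ψ)={y}. Then ◇ψ at x, so □◇ψ at x, so ◇ψ at z, so some w with Rzw has ψ; w=y, i.e. Rzy. By symmetry of the argument, Ryz.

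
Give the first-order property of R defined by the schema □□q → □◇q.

∀x ∀z (xRz → ∃w (xR²w ∧ zRw))

This is a Sahlqvist (Geach-type) schema ◇^0□^2q → □^1◇^1q.
Minimal-valuation argument: fix x; take any y with xR^0y and any z with xR^1z. Set V(q) to the set of worlds R-reachable from y in exactly 2 steps. Then □^2q holds at y, so the antecedent holds at x; validity forces ◇^1q at z, giving a w with zR^1w and yR^2w.
First-order correspondent: ∀x ∀z (xRz → ∃w (xR²w ∧ zRw)).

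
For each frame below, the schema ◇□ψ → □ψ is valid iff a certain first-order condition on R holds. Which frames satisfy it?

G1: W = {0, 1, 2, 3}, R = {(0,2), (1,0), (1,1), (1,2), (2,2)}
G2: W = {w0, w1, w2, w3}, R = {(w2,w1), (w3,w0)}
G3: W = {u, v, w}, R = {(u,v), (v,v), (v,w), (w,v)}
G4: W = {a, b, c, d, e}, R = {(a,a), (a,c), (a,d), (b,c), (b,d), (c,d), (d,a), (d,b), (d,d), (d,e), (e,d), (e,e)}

This is the axiom for the Euclidean property; its first-order frame correspondent is ∀x ∀y ∀z (Rxy ∧ Rxz → Ryz).
G1: fails — R10 and R10 but not R00.
G2: fails — Rw2w1 and Rw2w1 but not Rw1w1.
G3: fails — Rvw and Rvw but not Rww.
G4: fails — Rac and Raa but not Rca.

none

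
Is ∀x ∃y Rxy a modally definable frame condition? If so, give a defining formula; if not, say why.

Yes — defined by □r → ◇r

The condition is seriality. A defining modal formula is □r → ◇r.
Suppose □r→◇r is valid. At any x set V(r)=W. Then □r at x, so ◇r at x, so x has a successor.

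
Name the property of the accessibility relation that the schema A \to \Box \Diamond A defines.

Suppose A→□◇A is valid. Take Rxy and set V(A)={x}. Then A at x, so □◇A at x, so ◇A at y, so some z with Ryz has A; z=x, i.e. Ryx.

symmetry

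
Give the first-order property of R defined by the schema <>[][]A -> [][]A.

This is a Sahlqvist (Geach-type) schema ◇^1□^2A → □^2◇^0A.
Minimal-valuation argument: fix x; take any y with xR^1y and any z with xR^2z. Set V(A) to the set of worlds R-reachable from y in exactly 2 steps. Then □^2A holds at y, so the antecedent holds at x; validity forces ◇^0A at z, giving a w with zR^0w and yR^2w.
First-order correspondent: forall x forall y forall z ((xRy & x R^2 z) -> exists w (y R^2 w & z = w)).

forall x forall y forall z ((xRy & x R^2 z) -> exists w (y R^2 w & z = w))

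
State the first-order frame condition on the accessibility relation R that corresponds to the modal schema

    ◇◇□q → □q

∀x ∀y ∀z ((xR²y ∧ xRz) → ∃w (yRw ∧ z = w))

This is a Sahlqvist (Geach-type) schema ◇^2□^1q → □^1◇^0q.
First-order correspondent: ∀x ∀y ∀z ((xR²y ∧ xRz) → ∃w (yRw ∧ z = w)).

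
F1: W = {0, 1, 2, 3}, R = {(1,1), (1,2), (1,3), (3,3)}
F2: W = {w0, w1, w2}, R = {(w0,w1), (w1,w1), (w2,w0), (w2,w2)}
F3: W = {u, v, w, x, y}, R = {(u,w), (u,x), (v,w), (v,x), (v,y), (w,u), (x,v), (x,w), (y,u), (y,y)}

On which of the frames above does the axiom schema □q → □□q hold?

Frame correspondent (Sahlqvist): ∀x ∀y ∀z (Rxy ∧ Ryz → Rxz) — i.e. transitivity.
F1: condition met.
F2: fails — Rw2w0 and Rw0w1 but not Rw2w1.
F3: fails — Rxw and Rwu but not Rxu.

F1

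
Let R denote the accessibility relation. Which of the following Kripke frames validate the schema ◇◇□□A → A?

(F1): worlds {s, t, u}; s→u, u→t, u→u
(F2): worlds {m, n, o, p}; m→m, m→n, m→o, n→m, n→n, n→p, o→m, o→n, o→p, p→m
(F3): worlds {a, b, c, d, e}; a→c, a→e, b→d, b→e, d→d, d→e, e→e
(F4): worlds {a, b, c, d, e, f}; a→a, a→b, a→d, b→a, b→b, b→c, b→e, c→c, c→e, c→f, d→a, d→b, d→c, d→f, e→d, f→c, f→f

(F2)

The schema corresponds to a generalized confluence (Geach) condition: ∀x ∀y (xR²y → ∃w (yR²w ∧ x = w)).
(F1): fails — sR²t but no w with tR²w and s=w.
(F2): holds.
(F3): fails — aR²e but no w with eR²w and a=w.
(F4): fails — aR²c but no w with cR²w and a=w.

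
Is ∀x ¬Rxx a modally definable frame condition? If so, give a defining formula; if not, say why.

If a class were modally definable it would be closed under surjective bounded morphisms (Goldblatt–Thomason).
The 5-cycle (worlds 0,1,2,3,4 with 0→1→2→3→4→0) is irreflexive, and the map sending every world to a single reflexive point • is a surjective bounded morphism (forth: every edge maps to (•,•); back: every world has a successor). So any modal formula valid on the 5-cycle is also valid on the reflexive point, which is not irreflexive.
Hence irreflexivity is not modally definable.

Not modally definable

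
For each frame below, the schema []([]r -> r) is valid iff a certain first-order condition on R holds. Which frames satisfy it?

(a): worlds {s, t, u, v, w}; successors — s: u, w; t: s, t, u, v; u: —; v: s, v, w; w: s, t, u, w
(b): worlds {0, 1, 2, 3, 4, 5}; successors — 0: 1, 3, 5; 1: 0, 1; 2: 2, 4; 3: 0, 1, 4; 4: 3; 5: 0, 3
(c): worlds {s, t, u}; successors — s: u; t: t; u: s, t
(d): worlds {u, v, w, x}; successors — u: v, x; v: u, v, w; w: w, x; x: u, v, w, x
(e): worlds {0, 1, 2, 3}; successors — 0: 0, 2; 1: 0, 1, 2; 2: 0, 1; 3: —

none

The schema corresponds to shift-reflexivity: forall x forall y (Rxy -> Ryy).
(a): fails — Rwu but not Ruu.
(b): fails — R10 but not R00.
(c): fails — Rsu but not Ruu.
(d): fails — Rvu but not Ruu.
(e): fails — R02 but not R22.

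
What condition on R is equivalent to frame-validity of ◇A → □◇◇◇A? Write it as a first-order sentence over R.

∀x ∀y ∀z ((xRy ∧ xRz) → ∃w (y = w ∧ zR³w))

This is a Sahlqvist (Geach-type) schema ◇^1□^0A → □^1◇^3A.
Minimal-valuation argument: fix x; take any y with xR^1y and any z with xR^1z. Set V(A) to the set of worlds R-reachable from y in exactly 0 steps. Then □^0A holds at y, so the antecedent holds at x; validity forces ◇^3A at z, giving a w with zR^3w and yR^0w.
First-order correspondent: ∀x ∀y ∀z ((xRy ∧ xRz) → ∃w (y = w ∧ zR³w)).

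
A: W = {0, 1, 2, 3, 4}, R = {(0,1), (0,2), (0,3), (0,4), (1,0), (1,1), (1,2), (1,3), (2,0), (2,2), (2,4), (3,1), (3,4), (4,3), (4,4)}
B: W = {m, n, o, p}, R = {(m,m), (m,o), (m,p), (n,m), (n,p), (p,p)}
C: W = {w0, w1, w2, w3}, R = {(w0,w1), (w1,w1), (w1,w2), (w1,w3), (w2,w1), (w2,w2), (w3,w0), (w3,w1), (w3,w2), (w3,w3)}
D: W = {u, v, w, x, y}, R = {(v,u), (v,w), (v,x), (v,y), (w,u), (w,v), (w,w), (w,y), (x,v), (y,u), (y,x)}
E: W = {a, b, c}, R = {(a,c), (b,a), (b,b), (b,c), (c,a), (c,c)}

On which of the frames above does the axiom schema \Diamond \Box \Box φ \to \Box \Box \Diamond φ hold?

Frame correspondent (Sahlqvist): \forall x \forall y \forall z ((xRy \wedge x R^2 z) \to \exists w (y R^2 w \wedge zRw)) — i.e. a generalized confluence (Geach) condition.
A: condition met.
B: fails — mRm, mR²o but no w with mR²w and oRw.
C: condition met.
D: fails — vRu, vR²u but no t with uR²t and uRt.
E: condition met.

A, C, E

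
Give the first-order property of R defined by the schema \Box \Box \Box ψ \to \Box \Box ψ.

This is a Sahlqvist (Geach-type) schema ◇^0□^3ψ → □^2◇^0ψ.
Minimal-valuation argument: fix x; take any y with xR^0y and any z with xR^2z. Set V(ψ) to the set of worlds R-reachable from y in exactly 3 steps. Then □^3ψ holds at y, so the antecedent holds at x; validity forces ◇^0ψ at z, giving a w with zR^0w and yR^3w.
First-order correspondent: \forall x \forall z (x R^2 z \to \exists w (x R^3 w \wedge z = w)).

\forall x \forall z (x R^2 z \to \exists w (x R^3 w \wedge z = w))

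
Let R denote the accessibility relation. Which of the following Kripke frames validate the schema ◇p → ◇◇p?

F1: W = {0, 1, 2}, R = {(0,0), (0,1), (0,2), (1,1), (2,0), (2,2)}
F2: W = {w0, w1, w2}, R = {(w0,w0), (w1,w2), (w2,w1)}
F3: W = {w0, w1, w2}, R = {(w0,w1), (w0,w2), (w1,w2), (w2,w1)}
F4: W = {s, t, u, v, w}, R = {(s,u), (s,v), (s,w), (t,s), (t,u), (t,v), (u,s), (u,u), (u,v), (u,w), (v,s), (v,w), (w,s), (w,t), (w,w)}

F1, F4

The schema corresponds to a generalized confluence (Geach) condition: ∀x ∀y (xRy → ∃w (y = w ∧ xR²w)).
F1: ✓.
F2: fails — w1Rw2 but no w with w2=w and w1R²w.
F3: fails — w1Rw2 but no w with w2=w and w1R²w.
F4: ✓.
Valid on: F1, F4.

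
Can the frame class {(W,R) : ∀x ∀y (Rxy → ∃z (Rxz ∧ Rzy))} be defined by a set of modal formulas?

This is a Sahlqvist condition; the C4 axiom □□q → □q defines it.
Suppose □□q→□q is valid. Take Rxy and set V(q)={w : xR²w}. Then □□q at x, so □q at x, so q at y, i.e. ∃z(Rxz∧Rzy).

Yes — defined by □□q → □q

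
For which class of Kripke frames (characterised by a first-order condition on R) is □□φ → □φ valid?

This is the C4 axiom.
Its frame correspondent is density — ∀x ∀y (Rxy → ∃z (Rxz ∧ Rzy)).

Density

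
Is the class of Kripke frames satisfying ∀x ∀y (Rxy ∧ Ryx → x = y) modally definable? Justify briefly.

Modal frame validity is preserved under surjective bounded morphisms.
The 4-cycle (worlds w0,w1,w2,w3 with w0→w1→w2→w3→w0) is antisymmetric. Sending even-indexed worlds to s and odd-indexed worlds to t is a surjective bounded morphism onto the two-world frame with s↔t, which is not antisymmetric.
So no modal formula (or set of formulas) defines exactly the antisymmetric frames.

No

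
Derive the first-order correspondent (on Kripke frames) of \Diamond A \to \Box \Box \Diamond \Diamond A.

\forall x \forall y \forall z ((xRy \wedge x R^2 z) \to \exists w (y = w \wedge z R^2 w))

This is a Sahlqvist (Geach-type) schema ◇^1□^0A → □^2◇^2A.
First-order correspondent: \forall x \forall y \forall z ((xRy \wedge x R^2 z) \to \exists w (y = w \wedge z R^2 w)).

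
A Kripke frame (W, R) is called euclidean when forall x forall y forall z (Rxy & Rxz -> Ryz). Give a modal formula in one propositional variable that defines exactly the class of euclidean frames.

This is the Euclidean property; the standard corresponding axiom is 5: ◇r → □◇r.
Suppose ◇r→□◇r is valid. Take Rxy, Rxz and set V(r)={y}. Then ◇r at x, so □◇r at x, so ◇r at z, so some w with Rzw has r; w=y, i.e. Rzy. By symmetry of the argument, Ryz.

◇r → □◇r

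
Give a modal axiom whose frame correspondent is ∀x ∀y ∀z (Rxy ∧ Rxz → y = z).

◇s → □s

The condition is partial functionality. The CD schema ◇s → □s defines it.
Suppose ◇s→□s is valid. Take Rxy, Rxz and set V(s)={y}. Then ◇s at x, so □s at x, so s at z, i.e. z=y.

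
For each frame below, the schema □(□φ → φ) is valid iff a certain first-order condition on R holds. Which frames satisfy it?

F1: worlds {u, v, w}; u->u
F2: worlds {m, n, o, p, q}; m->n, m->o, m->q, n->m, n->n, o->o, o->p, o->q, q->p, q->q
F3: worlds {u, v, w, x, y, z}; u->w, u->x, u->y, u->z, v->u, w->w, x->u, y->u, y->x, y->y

Frame correspondent (Sahlqvist): ∀x ∀y (Rxy → Ryy) — i.e. shift-reflexivity.
F1: satisfies the condition.
F2: fails — Rop but not Rpp.
F3: fails — Ruz but not Rzz.

F1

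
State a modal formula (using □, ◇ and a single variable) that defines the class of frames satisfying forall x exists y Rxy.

□ψ → ◇ψ

This is seriality; the standard corresponding axiom is D: □ψ → ◇ψ.
Suppose □ψ→◇ψ is valid. At any x set V(ψ)=W. Then □ψ at x, so ◇ψ at x, so x has a successor.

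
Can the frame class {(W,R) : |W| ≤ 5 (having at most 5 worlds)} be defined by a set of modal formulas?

No

If a class were modally definable it would be closed under disjoint unions (Goldblatt–Thomason).
Any modal formula valid on each of 6 disjoint one-world frames is valid on their disjoint union (validity is preserved under disjoint unions). Each one-world frame has |W|=1≤5, but the union has |W|=6.
Hence having at most 5 worlds is not modally definable.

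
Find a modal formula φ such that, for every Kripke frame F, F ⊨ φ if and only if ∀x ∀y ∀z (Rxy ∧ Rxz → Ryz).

◇q → □◇q

A defining formula is ◇q → □◇q (the 5 axiom).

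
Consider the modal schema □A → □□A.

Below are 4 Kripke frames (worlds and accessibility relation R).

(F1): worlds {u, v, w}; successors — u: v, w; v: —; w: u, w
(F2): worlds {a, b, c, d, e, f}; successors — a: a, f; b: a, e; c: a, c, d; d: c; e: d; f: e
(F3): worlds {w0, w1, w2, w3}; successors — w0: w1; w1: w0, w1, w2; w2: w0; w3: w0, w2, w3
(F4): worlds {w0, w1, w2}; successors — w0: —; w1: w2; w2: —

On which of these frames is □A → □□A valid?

Frame correspondent (Sahlqvist): ∀x ∀y ∀z (Rxy ∧ Ryz → Rxz) — i.e. transitivity.
(F1): fails — Rwu and Ruv but not Rwv.
(F2): fails — Rdc and Rcd but not Rdd.
(F3): fails — Rw3w0 and Rw0w1 but not Rw3w1.
(F4): satisfies the condition.
Valid on: (F4).

(F4)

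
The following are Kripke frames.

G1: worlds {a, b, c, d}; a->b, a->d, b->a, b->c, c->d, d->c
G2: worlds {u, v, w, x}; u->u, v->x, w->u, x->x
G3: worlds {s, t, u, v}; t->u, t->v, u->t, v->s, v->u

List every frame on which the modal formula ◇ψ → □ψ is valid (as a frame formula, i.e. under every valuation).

The schema corresponds to partial functionality: ∀x ∀y ∀z (Rxy ∧ Rxz → y = z).
G1: fails — a sees both b and d.
G2: satisfies the condition.
G3: fails — t sees both u and v.
Valid on: G2.

G2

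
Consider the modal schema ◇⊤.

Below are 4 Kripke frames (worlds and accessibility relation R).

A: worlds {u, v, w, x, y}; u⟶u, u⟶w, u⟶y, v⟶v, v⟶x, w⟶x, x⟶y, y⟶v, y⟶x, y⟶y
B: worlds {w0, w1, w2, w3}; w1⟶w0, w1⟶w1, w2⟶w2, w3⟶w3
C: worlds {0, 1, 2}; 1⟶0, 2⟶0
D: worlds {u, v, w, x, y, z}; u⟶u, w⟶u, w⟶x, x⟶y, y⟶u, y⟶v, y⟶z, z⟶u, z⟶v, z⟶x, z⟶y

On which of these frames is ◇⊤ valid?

A

Frame correspondent (Sahlqvist): ∀x ∃y Rxy — i.e. seriality.
A: satisfies the condition.
B: fails — world w0 has no successor.
C: fails — world 0 has no successor.
D: fails — world v has no successor.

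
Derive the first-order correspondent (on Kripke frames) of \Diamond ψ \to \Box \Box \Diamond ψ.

This is a Sahlqvist (Geach-type) schema ◇^1□^0ψ → □^2◇^1ψ.
Minimal-valuation argument: fix x; take any y with xR^1y and any z with xR^2z. Set V(ψ) to the set of worlds R-reachable from y in exactly 0 steps. Then □^0ψ holds at y, so the antecedent holds at x; validity forces ◇^1ψ at z, giving a w with zR^1w and yR^0w.
First-order correspondent: \forall x \forall y \forall z ((xRy \wedge x R^2 z) \to \exists w (y = w \wedge zRw)).

\forall x \forall y \forall z ((xRy \wedge x R^2 z) \to \exists w (y = w \wedge zRw))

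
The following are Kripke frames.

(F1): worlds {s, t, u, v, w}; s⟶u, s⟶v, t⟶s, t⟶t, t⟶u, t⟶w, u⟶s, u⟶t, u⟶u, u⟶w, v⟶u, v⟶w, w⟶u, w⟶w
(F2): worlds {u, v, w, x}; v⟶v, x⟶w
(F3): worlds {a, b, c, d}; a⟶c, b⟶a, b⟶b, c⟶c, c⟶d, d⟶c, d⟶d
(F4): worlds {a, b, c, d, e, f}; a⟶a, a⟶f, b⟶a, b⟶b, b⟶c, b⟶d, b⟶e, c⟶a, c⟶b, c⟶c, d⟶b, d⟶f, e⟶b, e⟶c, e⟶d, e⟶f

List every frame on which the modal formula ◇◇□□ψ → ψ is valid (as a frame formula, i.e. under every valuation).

The schema corresponds to a generalized confluence (Geach) condition: ∀x ∀y (xR²y → ∃w (yR²w ∧ x = w)).
(F1): fails — vR²s but no w* with sR²w* and v=w*.
(F2): satisfies the condition.
(F3): fails — aR²c but no w with cR²w and a=w.
(F4): fails — aR²f but no w with fR²w and a=w.
Valid on: (F2).

(F2)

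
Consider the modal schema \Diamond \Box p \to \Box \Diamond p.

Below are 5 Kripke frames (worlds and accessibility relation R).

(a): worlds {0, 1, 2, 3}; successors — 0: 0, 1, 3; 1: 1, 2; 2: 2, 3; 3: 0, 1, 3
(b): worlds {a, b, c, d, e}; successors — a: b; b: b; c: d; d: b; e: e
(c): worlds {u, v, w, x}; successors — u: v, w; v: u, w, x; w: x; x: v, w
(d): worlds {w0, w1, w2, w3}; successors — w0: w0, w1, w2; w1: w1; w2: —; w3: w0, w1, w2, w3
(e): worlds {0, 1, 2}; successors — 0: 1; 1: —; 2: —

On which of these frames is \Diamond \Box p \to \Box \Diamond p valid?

(a), (b)

This is the axiom for convergence; its first-order frame correspondent is \forall x \forall y \forall z (Rxy \wedge Rxz \to \exists w (Ryw \wedge Rzw)).
(a): holds.
(b): holds.
(c): fails — Rvw and Rvu but w and u have no common successor.
(d): fails — Rw0w1 and Rw0w2 but w1 and w2 have no common successor.
(e): fails — R01 and R01 but 1 and 1 have no common successor.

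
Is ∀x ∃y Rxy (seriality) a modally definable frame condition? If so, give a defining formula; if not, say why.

Definable; □q → ◇q defines it

Yes: it is seriality, defined by the D schema □q → ◇q.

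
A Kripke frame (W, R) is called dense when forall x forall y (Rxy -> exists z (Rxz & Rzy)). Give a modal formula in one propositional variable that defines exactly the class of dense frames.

□□p → □p

The condition is density. The C4 schema □□p → □p defines it.
Suppose □□p→□p is valid. Take Rxy and set V(p)={w : xR²w}. Then □□p at x, so □p at x, so p at y, i.e. ∃z(Rxz∧Rzy).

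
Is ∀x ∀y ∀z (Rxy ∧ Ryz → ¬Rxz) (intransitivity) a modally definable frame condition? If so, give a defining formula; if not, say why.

Not modally definable

Modal frame validity is preserved under surjective bounded morphisms.
The 7-cycle (worlds w0,w1,w2,w3,w4,w5,w6 with w0→w1→w2→w3→w4→w5→w6→w0) is intransitive. Mapping every world to a single reflexive point • is a surjective bounded morphism; the reflexive point is not intransitive (R••∧R•• but R••).
Hence intransitivity is not modally definable.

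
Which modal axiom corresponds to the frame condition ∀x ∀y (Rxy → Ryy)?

A defining formula is □(□ψ → ψ) (the T□ axiom).
Suppose □(□ψ→ψ) is valid. Take Rxy and set V(ψ)={w : Ryw}. Then at y, □ψ holds; since □(□ψ→ψ) at x, □ψ→ψ at y, so ψ at y, i.e. Ryy.

□(□ψ → ψ)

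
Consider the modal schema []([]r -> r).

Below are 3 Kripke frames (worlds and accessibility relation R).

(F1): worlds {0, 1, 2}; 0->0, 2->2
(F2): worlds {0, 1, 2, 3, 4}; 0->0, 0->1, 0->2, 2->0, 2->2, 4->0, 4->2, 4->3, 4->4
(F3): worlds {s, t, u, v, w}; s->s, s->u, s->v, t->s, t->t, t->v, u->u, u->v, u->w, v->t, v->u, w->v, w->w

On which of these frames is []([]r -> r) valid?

(F1)

The schema corresponds to shift-reflexivity: forall x forall y (Rxy -> Ryy).
(F1): condition met.
(F2): fails — R43 but not R33.
(F3): fails — Ruv but not Rvv.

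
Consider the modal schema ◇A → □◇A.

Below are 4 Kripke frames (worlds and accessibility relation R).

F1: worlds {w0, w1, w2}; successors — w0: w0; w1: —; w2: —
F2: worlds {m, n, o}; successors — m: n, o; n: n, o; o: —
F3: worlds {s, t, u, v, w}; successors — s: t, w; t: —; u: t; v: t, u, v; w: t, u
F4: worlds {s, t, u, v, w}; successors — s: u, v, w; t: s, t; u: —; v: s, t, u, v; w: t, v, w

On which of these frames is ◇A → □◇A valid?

This is the axiom for the Euclidean property; its first-order frame correspondent is ∀x ∀y ∀z (Rxy ∧ Rxz → Ryz).
F1: condition met.
F2: fails — Rmo and Rmo but not Roo.
F3: fails — Rsw and Rsw but not Rww.
F4: fails — Rsv and Rsw but not Rvw.
Valid on: F1.

F1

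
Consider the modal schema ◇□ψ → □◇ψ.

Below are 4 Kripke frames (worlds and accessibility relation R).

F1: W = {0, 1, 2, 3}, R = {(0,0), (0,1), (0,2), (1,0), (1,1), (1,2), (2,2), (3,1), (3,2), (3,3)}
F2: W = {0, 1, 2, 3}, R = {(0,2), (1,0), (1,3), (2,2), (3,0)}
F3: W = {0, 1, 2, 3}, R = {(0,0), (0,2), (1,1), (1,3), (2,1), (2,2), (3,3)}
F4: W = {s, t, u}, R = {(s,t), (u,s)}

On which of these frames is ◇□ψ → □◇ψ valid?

The schema corresponds to convergence: ∀x ∀y ∀z (Rxy ∧ Rxz → ∃w (Ryw ∧ Rzw)).
F1: ✓.
F2: fails — R10 and R13 but 0 and 3 have no common successor.
F3: ✓.
F4: fails — Rst and Rst but t and t have no common successor.
Valid on: F1, F3.

F1, F3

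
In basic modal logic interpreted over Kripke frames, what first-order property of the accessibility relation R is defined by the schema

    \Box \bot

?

This schema is the Ver axiom.
Its frame correspondent is emptiness of R — \forall x \forall y \neg Rxy.

emptiness of R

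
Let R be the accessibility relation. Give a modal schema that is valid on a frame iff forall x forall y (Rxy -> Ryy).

□(□ψ → ψ)

This is shift-reflexivity; the standard corresponding axiom is T□: □(□ψ → ψ).
Suppose □(□ψ→ψ) is valid. Take Rxy and set V(ψ)={w : Ryw}. Then at y, □ψ holds; since □(□ψ→ψ) at x, □ψ→ψ at y, so ψ at y, i.e. Ryy.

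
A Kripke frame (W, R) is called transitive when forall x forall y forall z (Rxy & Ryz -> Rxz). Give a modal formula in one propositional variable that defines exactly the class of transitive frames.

This is transitivity; the standard corresponding axiom is 4: □q → □□q.
Suppose □q→□□q is valid. Take Rxy, Ryz and set V(q)={w : Rxw}. Then □q at x, so □□q at x, so □q at y, so q at z, i.e. Rxz.

□q → □□q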